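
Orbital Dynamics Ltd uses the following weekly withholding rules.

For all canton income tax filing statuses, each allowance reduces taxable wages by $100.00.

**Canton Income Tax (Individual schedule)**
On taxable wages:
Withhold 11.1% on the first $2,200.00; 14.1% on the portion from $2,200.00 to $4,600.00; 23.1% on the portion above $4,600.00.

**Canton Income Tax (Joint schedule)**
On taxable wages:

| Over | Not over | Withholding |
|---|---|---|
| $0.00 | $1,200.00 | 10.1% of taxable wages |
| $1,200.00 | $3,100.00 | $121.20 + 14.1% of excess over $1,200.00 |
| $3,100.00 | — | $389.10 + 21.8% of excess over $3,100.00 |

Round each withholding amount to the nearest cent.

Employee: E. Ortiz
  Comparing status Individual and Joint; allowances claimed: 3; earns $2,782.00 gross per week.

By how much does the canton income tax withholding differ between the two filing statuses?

$18.00

Canton Income Tax (Individual): taxable = $2,782.00 − 3×$100.00 = $2,482.00
  $244.20 + 14.1% × ($2,482.00 − $2,200.00) = $244.20 + 14.1% × $282.00 = $283.96
Canton Income Tax (Joint): taxable = $2,782.00 − 3×$100.00 = $2,482.00
  $121.20 + 14.1% × ($2,482.00 − $1,200.00) = $121.20 + 14.1% × $1,282.00 = $301.96
Difference: |$283.96 − $301.96| = $18.00 (higher under Joint)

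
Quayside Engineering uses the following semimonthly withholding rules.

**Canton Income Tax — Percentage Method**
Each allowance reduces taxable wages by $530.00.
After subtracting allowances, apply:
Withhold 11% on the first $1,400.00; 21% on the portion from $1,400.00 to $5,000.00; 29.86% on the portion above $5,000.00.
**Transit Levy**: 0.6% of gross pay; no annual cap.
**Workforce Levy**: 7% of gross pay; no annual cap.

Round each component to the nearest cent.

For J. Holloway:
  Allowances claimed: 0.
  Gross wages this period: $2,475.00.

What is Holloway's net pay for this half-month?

$1,907.15

Canton Income Tax: taxable = $2,475.00
  $154.00 + 21% × ($2,475.00 − $1,400.00) = $154.00 + 21% × $1,075.00 = $379.75
Transit Levy: 0.6% × $2,475.00 = $14.85
Workforce Levy: 7% × $2,475.00 = $173.25
Total withheld: $379.75 + $14.85 + $173.25 = $567.85
Net pay: $2,475.00 − $567.85 = $1,907.15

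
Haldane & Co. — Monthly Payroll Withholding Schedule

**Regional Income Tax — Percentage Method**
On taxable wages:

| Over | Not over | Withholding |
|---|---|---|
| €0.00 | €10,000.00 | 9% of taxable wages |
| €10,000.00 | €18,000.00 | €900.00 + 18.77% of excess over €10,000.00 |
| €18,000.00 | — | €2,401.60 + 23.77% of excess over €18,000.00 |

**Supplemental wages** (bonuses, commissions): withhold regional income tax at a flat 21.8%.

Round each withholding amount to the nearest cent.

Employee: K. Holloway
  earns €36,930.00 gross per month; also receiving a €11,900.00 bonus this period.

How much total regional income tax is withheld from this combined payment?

Regional Income Tax: taxable = €36,930.00
  €2,401.60 + 23.77% × (€36,930.00 − €18,000.00) = €2,401.60 + 23.77% × €18,930.00 = €6,901.26
Supplemental (21.8% flat on bonus): 21.8% × €11,900.00 = €2,594.20
Total regional income tax: €6,901.26 + €2,594.20 = €9,495.46

€9,495.46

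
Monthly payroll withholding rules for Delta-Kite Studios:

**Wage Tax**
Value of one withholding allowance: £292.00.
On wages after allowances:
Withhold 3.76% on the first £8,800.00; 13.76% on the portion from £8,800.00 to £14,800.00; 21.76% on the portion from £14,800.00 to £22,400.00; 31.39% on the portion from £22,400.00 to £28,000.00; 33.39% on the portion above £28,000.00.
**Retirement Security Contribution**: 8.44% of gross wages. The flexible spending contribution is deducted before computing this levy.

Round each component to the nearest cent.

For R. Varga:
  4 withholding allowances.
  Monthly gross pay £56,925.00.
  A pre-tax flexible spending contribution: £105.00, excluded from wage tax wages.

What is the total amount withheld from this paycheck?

£18,596.69

Wage Tax: taxable = £56,925.00 − £105.00 − 4×£292.00 = £55,652.00
  £4,568.08 + 33.39% × (£55,652.00 − £28,000.00) = £4,568.08 + 33.39% × £27,652.00 = £13,801.08
Retirement Security Contribution: 8.44% × £56,820.00 = £4,795.61
Total: £13,801.08 + £4,795.61 = £18,596.69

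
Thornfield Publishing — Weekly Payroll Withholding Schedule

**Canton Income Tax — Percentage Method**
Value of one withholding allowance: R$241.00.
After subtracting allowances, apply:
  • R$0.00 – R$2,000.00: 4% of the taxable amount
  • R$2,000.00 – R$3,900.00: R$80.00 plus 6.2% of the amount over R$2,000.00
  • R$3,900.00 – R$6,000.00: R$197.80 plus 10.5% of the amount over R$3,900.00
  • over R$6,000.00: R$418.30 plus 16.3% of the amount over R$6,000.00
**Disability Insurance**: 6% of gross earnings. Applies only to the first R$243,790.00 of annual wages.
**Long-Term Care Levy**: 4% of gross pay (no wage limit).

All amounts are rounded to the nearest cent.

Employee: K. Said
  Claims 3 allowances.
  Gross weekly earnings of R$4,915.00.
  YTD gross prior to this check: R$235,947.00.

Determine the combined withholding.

Canton Income Tax: taxable = R$4,915.00 − 3×R$241.00 = R$4,192.00
  R$197.80 + 10.5% × (R$4,192.00 − R$3,900.00) = R$197.80 + 10.5% × R$292.00 = R$228.46
Disability Insurance: 6% × R$4,915.00 = R$294.90
Long-Term Care Levy: 4% × R$4,915.00 = R$196.60
Total: R$228.46 + R$294.90 + R$196.60 = R$719.96

R$719.96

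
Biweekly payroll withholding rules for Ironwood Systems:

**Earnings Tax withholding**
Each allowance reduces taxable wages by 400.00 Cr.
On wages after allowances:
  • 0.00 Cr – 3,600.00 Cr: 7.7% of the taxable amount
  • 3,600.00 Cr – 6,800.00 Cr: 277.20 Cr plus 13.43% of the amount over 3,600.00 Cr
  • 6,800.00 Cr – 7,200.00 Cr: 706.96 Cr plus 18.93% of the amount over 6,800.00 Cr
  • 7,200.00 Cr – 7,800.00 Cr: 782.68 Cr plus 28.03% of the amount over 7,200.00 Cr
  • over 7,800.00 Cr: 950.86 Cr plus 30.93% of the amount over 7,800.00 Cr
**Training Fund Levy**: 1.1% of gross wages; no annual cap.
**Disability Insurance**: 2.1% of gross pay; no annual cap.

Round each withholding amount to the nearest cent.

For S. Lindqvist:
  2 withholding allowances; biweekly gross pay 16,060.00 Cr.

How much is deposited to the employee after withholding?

12,287.84 Cr

Earnings Tax: taxable = 16,060.00 Cr − 2×400.00 Cr = 15,260.00 Cr
  950.86 Cr + 30.93% × (15,260.00 Cr − 7,800.00 Cr) = 950.86 Cr + 30.93% × 7,460.00 Cr = 3,258.24 Cr
Training Fund Levy: 1.1% × 16,060.00 Cr = 176.66 Cr
Disability Insurance: 2.1% × 16,060.00 Cr = 337.26 Cr
Total withheld: 3,258.24 Cr + 176.66 Cr + 337.26 Cr = 3,772.16 Cr
Net pay: 16,060.00 Cr − 3,772.16 Cr = 12,287.84 Cr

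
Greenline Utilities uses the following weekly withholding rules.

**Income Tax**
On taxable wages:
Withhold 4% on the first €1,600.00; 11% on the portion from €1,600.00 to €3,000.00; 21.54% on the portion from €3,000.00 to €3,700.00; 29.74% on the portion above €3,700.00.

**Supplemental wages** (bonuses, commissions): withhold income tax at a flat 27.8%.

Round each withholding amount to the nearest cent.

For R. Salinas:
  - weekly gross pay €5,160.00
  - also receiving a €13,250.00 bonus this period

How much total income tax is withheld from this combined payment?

Income Tax: taxable = €5,160.00
  €368.78 + 29.74% × (€5,160.00 − €3,700.00) = €368.78 + 29.74% × €1,460.00 = €802.98
Supplemental (27.8% flat on bonus): 27.8% × €13,250.00 = €3,683.50
Total income tax: €802.98 + €3,683.50 = €4,486.48

€4,486.48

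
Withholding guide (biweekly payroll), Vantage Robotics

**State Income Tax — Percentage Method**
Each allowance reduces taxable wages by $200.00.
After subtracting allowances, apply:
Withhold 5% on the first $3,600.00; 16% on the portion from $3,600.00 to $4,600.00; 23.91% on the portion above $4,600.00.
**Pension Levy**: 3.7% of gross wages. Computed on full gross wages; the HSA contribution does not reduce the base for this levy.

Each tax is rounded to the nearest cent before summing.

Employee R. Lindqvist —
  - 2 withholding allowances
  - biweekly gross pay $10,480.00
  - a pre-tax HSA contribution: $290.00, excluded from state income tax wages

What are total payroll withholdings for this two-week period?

$1,968.69

State Income Tax: taxable = $10,480.00 − $290.00 − 2×$200.00 = $9,790.00
  $340.00 + 23.91% × ($9,790.00 − $4,600.00) = $340.00 + 23.91% × $5,190.00 = $1,580.93
Pension Levy: 3.7% × $10,480.00 = $387.76
Total: $1,580.93 + $387.76 = $1,968.69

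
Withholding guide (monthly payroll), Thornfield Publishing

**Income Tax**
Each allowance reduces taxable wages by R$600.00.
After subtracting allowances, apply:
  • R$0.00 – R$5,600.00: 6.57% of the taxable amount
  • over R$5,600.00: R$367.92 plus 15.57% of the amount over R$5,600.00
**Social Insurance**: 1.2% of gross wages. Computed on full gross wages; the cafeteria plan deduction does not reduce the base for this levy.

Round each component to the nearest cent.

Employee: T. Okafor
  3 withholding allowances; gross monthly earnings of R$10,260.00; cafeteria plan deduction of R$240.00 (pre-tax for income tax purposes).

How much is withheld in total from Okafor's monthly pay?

R$898.97

Income Tax: taxable = R$10,260.00 − R$240.00 − 3×R$600.00 = R$8,220.00
  R$367.92 + 15.57% × (R$8,220.00 − R$5,600.00) = R$367.92 + 15.57% × R$2,620.00 = R$775.85
Social Insurance: 1.2% × R$10,260.00 = R$123.12
Total: R$775.85 + R$123.12 = R$898.97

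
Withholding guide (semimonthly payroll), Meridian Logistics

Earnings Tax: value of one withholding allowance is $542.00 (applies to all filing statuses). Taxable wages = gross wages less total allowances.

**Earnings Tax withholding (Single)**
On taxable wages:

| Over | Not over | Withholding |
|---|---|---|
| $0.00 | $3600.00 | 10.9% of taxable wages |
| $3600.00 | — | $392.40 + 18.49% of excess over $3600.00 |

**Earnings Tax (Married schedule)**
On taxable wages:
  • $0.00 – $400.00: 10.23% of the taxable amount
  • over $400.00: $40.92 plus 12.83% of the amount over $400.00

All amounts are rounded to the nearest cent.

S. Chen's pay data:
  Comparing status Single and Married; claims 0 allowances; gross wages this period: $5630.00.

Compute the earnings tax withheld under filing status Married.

$711.93

Earnings Tax (Married): taxable = $5630.00
  $40.92 + 12.83% × ($5630.00 − $400.00) = $40.92 + 12.83% × $5230.00 = $711.93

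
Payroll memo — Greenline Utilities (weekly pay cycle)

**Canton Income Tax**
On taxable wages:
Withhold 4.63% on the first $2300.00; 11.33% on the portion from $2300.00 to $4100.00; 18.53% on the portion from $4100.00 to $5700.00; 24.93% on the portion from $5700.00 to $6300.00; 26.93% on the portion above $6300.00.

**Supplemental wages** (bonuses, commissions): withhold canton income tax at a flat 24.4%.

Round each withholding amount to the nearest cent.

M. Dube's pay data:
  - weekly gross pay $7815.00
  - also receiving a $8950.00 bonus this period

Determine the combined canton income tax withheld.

$3348.28

Canton Income Tax: taxable = $7815.00
  $756.49 + 26.93% × ($7815.00 − $6300.00) = $756.49 + 26.93% × $1515.00 = $1164.48
Supplemental (24.4% flat on bonus): 24.4% × $8950.00 = $2183.80
Total canton income tax: $1164.48 + $2183.80 = $3348.28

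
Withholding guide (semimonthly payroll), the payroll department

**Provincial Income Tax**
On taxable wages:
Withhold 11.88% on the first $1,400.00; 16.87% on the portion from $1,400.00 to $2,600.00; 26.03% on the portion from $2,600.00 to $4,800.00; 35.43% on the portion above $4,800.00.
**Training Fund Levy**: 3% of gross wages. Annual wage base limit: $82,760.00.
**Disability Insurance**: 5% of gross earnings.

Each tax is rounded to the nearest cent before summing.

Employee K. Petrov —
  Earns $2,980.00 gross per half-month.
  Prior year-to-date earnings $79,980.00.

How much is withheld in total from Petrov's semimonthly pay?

Provincial Income Tax: taxable = $2,980.00
  $368.76 + 26.03% × ($2,980.00 − $2,600.00) = $368.76 + 26.03% × $380.00 = $467.67
Training Fund Levy: cap $82,760.00 − YTD $79,980.00 = $2,780.00 subject; 3% × $2,780.00 = $83.40
Disability Insurance: 5% × $2,980.00 = $149.00
Total: $467.67 + $83.40 + $149.00 = $700.07

$700.07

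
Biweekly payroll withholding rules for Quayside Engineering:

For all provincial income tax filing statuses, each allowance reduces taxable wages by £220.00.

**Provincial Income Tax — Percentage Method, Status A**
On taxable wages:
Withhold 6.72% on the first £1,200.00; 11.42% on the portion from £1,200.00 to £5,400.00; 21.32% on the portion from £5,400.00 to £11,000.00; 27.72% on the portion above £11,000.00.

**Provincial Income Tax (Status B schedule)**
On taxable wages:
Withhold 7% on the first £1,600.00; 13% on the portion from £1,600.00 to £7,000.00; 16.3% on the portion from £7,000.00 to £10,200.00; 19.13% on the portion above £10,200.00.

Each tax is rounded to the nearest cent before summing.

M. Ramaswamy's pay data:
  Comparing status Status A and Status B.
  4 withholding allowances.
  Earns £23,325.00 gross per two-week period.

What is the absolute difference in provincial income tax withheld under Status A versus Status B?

£1,248.68

Provincial Income Tax (Status A): taxable = £23,325.00 − 4×£220.00 = £22,445.00
  £1,754.20 + 27.72% × (£22,445.00 − £11,000.00) = £1,754.20 + 27.72% × £11,445.00 = £4,926.75
Provincial Income Tax (Status B): taxable = £23,325.00 − 4×£220.00 = £22,445.00
  £1,335.60 + 19.13% × (£22,445.00 − £10,200.00) = £1,335.60 + 19.13% × £12,245.00 = £3,678.07
Difference: |£4,926.75 − £3,678.07| = £1,248.68 (higher under Status A)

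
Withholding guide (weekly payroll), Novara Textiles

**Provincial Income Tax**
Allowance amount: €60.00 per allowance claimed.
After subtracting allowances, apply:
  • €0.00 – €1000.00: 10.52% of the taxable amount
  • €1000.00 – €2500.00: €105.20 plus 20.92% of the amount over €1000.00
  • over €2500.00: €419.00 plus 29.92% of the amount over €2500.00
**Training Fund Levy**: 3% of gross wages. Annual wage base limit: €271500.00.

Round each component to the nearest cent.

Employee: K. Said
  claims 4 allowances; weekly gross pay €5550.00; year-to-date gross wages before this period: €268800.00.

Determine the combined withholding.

€1340.75

Provincial Income Tax: taxable = €5550.00 − 4×€60.00 = €5310.00
  €419.00 + 29.92% × (€5310.00 − €2500.00) = €419.00 + 29.92% × €2810.00 = €1259.75
Training Fund Levy: cap €271500.00 − YTD €268800.00 = €2700.00 subject; 3% × €2700.00 = €81.00
Total: €1259.75 + €81.00 = €1340.75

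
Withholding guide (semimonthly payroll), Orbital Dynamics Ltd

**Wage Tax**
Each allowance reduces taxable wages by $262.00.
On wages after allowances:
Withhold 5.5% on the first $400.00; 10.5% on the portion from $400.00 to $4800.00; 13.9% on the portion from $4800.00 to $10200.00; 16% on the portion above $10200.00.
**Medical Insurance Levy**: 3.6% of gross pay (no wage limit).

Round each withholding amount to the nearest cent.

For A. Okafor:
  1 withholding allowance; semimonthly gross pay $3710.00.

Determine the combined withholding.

$475.60

Wage Tax: taxable = $3710.00 − 1×$262.00 = $3448.00
  $22.00 + 10.5% × ($3448.00 − $400.00) = $22.00 + 10.5% × $3048.00 = $342.04
Medical Insurance Levy: 3.6% × $3710.00 = $133.56
Total: $342.04 + $133.56 = $475.60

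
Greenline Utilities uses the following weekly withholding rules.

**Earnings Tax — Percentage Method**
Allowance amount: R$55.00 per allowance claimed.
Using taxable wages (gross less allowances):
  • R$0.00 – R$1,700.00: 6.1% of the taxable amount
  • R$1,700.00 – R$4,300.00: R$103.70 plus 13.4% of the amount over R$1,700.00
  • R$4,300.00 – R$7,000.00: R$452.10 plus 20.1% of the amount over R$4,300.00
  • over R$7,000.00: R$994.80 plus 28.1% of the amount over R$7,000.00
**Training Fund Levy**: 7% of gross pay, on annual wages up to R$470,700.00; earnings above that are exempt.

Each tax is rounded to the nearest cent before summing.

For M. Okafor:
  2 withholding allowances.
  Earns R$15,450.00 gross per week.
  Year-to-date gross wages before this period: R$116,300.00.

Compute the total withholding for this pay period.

R$4,419.84

Earnings Tax: taxable = R$15,450.00 − 2×R$55.00 = R$15,340.00
  R$994.80 + 28.1% × (R$15,340.00 − R$7,000.00) = R$994.80 + 28.1% × R$8,340.00 = R$3,338.34
Training Fund Levy: 7% × R$15,450.00 = R$1,081.50
Total: R$3,338.34 + R$1,081.50 = R$4,419.84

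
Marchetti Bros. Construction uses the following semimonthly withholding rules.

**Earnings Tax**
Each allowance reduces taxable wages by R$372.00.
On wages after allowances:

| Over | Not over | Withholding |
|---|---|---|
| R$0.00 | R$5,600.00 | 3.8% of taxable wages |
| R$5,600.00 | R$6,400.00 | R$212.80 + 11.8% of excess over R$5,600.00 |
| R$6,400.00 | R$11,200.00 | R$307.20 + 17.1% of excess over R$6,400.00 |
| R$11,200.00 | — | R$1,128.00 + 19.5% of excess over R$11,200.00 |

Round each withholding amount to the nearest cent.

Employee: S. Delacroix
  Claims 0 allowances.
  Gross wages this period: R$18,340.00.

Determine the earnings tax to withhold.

R$2,520.30

Earnings Tax: taxable = R$18,340.00
  R$1,128.00 + 19.5% × (R$18,340.00 − R$11,200.00) = R$1,128.00 + 19.5% × R$7,140.00 = R$2,520.30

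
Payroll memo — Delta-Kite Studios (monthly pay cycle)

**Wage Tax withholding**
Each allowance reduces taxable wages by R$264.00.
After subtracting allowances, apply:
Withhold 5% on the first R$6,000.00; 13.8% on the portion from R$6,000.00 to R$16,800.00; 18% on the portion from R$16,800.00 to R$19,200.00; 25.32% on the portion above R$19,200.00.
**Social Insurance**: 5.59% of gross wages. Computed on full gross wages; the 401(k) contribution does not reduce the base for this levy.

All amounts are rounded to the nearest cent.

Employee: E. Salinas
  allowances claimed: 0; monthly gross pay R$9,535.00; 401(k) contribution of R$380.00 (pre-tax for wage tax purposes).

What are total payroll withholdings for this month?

Wage Tax: taxable = R$9,535.00 − R$380.00 = R$9,155.00
  R$300.00 + 13.8% × (R$9,155.00 − R$6,000.00) = R$300.00 + 13.8% × R$3,155.00 = R$735.39
Social Insurance: 5.59% × R$9,535.00 = R$533.01
Total: R$735.39 + R$533.01 = R$1,268.40

R$1,268.40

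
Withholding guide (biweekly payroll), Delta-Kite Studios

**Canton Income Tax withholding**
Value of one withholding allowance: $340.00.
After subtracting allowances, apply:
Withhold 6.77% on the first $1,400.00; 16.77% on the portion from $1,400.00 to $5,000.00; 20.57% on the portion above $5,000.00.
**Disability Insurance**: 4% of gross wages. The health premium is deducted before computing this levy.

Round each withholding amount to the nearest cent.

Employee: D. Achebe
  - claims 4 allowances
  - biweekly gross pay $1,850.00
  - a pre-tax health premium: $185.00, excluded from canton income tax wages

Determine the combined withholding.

Canton Income Tax: taxable = $1,850.00 − $185.00 − 4×$340.00 = $305.00
  6.77% × $305.00 = $20.65
Disability Insurance: 4% × $1,665.00 = $66.60
Total: $20.65 + $66.60 = $87.25

$87.25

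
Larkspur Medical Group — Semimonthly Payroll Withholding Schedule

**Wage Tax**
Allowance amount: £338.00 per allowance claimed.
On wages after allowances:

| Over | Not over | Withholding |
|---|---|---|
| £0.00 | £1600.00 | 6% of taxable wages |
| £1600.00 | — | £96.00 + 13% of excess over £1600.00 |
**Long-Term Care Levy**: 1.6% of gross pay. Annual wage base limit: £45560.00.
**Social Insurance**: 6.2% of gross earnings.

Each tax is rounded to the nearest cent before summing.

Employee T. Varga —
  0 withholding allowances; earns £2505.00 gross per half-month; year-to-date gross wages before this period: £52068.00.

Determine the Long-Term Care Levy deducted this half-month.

£0.00

Long-Term Care Levy: YTD £52068.00 ≥ cap £45560.00 → £0.00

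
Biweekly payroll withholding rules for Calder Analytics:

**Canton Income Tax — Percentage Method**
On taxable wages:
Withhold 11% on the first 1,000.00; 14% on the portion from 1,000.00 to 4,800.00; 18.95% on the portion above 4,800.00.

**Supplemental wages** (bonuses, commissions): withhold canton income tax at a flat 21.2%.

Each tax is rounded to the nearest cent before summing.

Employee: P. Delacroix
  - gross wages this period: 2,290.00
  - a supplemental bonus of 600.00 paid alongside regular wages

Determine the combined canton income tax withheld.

417.80

Canton Income Tax: taxable = 2,290.00
  110.00 + 14% × (2,290.00 − 1,000.00) = 110.00 + 14% × 1,290.00 = 290.60
Supplemental (21.2% flat on bonus): 21.2% × 600.00 = 127.20
Total canton income tax: 290.60 + 127.20 = 417.80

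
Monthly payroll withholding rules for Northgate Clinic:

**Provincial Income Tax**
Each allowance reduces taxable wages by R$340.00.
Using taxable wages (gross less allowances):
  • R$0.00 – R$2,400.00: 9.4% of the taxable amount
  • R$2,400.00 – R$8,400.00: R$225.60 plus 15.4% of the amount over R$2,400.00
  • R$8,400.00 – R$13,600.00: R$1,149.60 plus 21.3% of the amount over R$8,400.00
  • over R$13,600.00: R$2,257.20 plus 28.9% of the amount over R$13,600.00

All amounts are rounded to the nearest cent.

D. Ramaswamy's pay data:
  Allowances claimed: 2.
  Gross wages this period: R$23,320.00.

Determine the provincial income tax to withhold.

Provincial Income Tax: taxable = R$23,320.00 − 2×R$340.00 = R$22,640.00
  R$2,257.20 + 28.9% × (R$22,640.00 − R$13,600.00) = R$2,257.20 + 28.9% × R$9,040.00 = R$4,869.76

R$4,869.76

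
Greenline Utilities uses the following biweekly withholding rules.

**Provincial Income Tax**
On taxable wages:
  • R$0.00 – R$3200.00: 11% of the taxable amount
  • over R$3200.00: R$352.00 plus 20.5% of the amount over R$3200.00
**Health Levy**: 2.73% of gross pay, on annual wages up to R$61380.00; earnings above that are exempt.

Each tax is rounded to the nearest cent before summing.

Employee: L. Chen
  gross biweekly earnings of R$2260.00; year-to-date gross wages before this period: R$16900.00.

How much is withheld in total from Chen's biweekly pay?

Provincial Income Tax: taxable = R$2260.00
  11% × R$2260.00 = R$248.60
Health Levy: 2.73% × R$2260.00 = R$61.70
Total: R$248.60 + R$61.70 = R$310.30

R$310.30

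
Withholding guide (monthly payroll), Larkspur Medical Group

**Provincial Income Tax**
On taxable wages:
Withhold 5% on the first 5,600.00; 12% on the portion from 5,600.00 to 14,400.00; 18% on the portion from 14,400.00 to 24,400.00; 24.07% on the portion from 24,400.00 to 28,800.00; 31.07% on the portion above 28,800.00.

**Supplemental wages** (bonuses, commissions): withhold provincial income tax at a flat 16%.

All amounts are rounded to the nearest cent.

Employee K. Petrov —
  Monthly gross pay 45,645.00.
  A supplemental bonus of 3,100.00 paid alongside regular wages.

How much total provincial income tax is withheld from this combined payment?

Provincial Income Tax: taxable = 45,645.00
  4,195.08 + 31.07% × (45,645.00 − 28,800.00) = 4,195.08 + 31.07% × 16,845.00 = 9,428.82
Supplemental (16% flat on bonus): 16% × 3,100.00 = 496.00
Total provincial income tax: 9,428.82 + 496.00 = 9,924.82

9,924.82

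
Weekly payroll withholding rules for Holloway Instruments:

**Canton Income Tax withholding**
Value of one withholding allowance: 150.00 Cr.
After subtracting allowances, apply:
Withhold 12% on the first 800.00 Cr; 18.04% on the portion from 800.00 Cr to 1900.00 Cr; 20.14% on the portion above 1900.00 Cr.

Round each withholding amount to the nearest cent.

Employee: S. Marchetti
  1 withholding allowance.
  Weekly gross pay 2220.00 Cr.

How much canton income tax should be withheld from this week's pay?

Canton Income Tax: taxable = 2220.00 Cr − 1×150.00 Cr = 2070.00 Cr
  294.44 Cr + 20.14% × (2070.00 Cr − 1900.00 Cr) = 294.44 Cr + 20.14% × 170.00 Cr = 328.68 Cr

328.68 Cr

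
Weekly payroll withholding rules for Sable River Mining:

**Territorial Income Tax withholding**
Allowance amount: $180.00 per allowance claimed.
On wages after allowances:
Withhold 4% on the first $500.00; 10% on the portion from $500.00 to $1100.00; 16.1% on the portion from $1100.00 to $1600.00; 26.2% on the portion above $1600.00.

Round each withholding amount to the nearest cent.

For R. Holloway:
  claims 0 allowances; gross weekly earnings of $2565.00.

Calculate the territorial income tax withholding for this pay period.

Territorial Income Tax: taxable = $2565.00
  $160.50 + 26.2% × ($2565.00 − $1600.00) = $160.50 + 26.2% × $965.00 = $413.33

$413.33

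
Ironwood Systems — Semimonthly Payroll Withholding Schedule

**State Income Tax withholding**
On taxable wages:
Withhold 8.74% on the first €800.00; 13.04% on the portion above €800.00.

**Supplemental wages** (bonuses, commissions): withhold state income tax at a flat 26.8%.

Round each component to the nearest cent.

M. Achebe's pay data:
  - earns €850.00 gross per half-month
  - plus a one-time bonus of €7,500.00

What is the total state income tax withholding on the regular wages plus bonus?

€2,086.44

State Income Tax: taxable = €850.00
  €69.92 + 13.04% × (€850.00 − €800.00) = €69.92 + 13.04% × €50.00 = €76.44
Supplemental (26.8% flat on bonus): 26.8% × €7,500.00 = €2,010.00
Total state income tax: €76.44 + €2,010.00 = €2,086.44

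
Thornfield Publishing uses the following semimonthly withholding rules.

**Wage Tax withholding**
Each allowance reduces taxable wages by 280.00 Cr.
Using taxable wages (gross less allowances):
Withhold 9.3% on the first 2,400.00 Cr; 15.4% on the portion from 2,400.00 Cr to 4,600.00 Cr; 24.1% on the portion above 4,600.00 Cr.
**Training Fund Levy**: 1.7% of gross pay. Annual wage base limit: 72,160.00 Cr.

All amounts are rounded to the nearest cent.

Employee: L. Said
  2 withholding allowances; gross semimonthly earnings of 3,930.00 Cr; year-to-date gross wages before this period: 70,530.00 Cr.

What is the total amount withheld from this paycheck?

400.29 Cr

Wage Tax: taxable = 3,930.00 Cr − 2×280.00 Cr = 3,370.00 Cr
  223.20 Cr + 15.4% × (3,370.00 Cr − 2,400.00 Cr) = 223.20 Cr + 15.4% × 970.00 Cr = 372.58 Cr
Training Fund Levy: cap 72,160.00 Cr − YTD 70,530.00 Cr = 1,630.00 Cr subject; 1.7% × 1,630.00 Cr = 27.71 Cr
Total: 372.58 Cr + 27.71 Cr = 400.29 Cr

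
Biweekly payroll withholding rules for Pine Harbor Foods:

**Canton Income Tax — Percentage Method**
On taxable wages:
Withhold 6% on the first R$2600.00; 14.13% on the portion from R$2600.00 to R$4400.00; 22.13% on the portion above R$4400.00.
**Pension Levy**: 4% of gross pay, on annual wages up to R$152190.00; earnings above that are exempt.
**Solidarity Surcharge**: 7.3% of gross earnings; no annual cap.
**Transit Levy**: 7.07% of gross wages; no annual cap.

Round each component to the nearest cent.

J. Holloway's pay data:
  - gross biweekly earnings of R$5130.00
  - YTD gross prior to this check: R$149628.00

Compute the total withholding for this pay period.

R$1411.55

Canton Income Tax: taxable = R$5130.00
  R$410.34 + 22.13% × (R$5130.00 − R$4400.00) = R$410.34 + 22.13% × R$730.00 = R$571.89
Pension Levy: cap R$152190.00 − YTD R$149628.00 = R$2562.00 subject; 4% × R$2562.00 = R$102.48
Solidarity Surcharge: 7.3% × R$5130.00 = R$374.49
Transit Levy: 7.07% × R$5130.00 = R$362.69
Total: R$571.89 + R$102.48 + R$374.49 + R$362.69 = R$1411.55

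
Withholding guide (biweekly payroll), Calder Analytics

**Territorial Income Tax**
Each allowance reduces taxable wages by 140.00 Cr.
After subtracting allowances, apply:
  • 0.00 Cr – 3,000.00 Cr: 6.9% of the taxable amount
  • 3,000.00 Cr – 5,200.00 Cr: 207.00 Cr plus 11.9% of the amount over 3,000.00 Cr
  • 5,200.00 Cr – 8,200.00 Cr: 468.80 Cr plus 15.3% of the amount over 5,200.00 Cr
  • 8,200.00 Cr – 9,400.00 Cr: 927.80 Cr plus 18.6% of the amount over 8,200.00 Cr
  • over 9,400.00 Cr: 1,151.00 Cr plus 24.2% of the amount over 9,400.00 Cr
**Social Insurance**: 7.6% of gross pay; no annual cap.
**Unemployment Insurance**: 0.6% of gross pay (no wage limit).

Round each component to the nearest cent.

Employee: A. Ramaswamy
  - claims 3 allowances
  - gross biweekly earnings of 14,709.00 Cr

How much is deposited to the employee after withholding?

Territorial Income Tax: taxable = 14,709.00 Cr − 3×140.00 Cr = 14,289.00 Cr
  1,151.00 Cr + 24.2% × (14,289.00 Cr − 9,400.00 Cr) = 1,151.00 Cr + 24.2% × 4,889.00 Cr = 2,334.14 Cr
Social Insurance: 7.6% × 14,709.00 Cr = 1,117.88 Cr
Unemployment Insurance: 0.6% × 14,709.00 Cr = 88.25 Cr
Total withheld: 2,334.14 Cr + 1,117.88 Cr + 88.25 Cr = 3,540.27 Cr
Net pay: 14,709.00 Cr − 3,540.27 Cr = 11,168.73 Cr

11,168.73 Cr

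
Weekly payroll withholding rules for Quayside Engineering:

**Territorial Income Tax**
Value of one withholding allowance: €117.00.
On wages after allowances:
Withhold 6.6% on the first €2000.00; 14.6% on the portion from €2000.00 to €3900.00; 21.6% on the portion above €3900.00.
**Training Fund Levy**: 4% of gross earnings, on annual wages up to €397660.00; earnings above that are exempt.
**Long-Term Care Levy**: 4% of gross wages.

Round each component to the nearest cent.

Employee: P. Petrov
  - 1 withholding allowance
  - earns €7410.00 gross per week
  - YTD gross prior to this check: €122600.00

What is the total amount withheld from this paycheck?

Territorial Income Tax: taxable = €7410.00 − 1×€117.00 = €7293.00
  €409.40 + 21.6% × (€7293.00 − €3900.00) = €409.40 + 21.6% × €3393.00 = €1142.29
Training Fund Levy: 4% × €7410.00 = €296.40
Long-Term Care Levy: 4% × €7410.00 = €296.40
Total: €1142.29 + €296.40 + €296.40 = €1735.09

€1735.09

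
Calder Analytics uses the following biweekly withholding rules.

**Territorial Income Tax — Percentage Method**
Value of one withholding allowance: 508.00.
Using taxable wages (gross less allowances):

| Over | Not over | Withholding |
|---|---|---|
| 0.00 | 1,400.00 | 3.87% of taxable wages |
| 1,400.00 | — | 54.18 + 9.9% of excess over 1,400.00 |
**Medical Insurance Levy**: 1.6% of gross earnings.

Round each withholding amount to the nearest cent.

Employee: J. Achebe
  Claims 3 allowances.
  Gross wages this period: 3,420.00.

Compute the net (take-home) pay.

Territorial Income Tax: taxable = 3,420.00 − 3×508.00 = 1,896.00
  54.18 + 9.9% × (1,896.00 − 1,400.00) = 54.18 + 9.9% × 496.00 = 103.28
Medical Insurance Levy: 1.6% × 3,420.00 = 54.72
Total withheld: 103.28 + 54.72 = 158.00
Net pay: 3,420.00 − 158.00 = 3,262.00

3,262.00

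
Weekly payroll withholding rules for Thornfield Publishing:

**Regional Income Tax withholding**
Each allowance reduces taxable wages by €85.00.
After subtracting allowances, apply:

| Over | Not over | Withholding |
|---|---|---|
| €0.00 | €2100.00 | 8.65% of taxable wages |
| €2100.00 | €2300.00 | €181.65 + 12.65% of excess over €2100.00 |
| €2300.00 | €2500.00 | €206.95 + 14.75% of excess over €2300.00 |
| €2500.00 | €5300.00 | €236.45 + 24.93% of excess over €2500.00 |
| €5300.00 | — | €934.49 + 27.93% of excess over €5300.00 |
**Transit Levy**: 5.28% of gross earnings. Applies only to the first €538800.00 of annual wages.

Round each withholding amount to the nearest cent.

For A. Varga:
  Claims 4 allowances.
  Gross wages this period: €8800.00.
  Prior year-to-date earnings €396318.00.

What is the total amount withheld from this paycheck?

€2281.72

Regional Income Tax: taxable = €8800.00 − 4×€85.00 = €8460.00
  €934.49 + 27.93% × (€8460.00 − €5300.00) = €934.49 + 27.93% × €3160.00 = €1817.08
Transit Levy: 5.28% × €8800.00 = €464.64
Total: €1817.08 + €464.64 = €2281.72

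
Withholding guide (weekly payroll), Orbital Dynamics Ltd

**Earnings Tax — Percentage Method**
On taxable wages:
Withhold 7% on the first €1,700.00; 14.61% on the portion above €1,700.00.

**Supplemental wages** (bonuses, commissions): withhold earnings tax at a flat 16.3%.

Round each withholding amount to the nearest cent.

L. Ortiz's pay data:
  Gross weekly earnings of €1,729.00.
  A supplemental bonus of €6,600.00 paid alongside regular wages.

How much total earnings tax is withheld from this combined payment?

Earnings Tax: taxable = €1,729.00
  €119.00 + 14.61% × (€1,729.00 − €1,700.00) = €119.00 + 14.61% × €29.00 = €123.24
Supplemental (16.3% flat on bonus): 16.3% × €6,600.00 = €1,075.80
Total earnings tax: €123.24 + €1,075.80 = €1,199.04

€1,199.04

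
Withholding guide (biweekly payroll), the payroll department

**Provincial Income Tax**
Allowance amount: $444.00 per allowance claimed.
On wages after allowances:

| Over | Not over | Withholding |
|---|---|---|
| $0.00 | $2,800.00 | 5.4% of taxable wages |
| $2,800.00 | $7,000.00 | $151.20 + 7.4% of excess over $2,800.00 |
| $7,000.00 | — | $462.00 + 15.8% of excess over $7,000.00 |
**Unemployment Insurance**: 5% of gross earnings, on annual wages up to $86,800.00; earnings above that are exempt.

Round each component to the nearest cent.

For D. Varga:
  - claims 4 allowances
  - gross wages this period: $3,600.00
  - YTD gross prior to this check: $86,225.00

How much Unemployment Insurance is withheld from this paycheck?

Unemployment Insurance: cap $86,800.00 − YTD $86,225.00 = $575.00 subject; 5% × $575.00 = $28.75

$28.75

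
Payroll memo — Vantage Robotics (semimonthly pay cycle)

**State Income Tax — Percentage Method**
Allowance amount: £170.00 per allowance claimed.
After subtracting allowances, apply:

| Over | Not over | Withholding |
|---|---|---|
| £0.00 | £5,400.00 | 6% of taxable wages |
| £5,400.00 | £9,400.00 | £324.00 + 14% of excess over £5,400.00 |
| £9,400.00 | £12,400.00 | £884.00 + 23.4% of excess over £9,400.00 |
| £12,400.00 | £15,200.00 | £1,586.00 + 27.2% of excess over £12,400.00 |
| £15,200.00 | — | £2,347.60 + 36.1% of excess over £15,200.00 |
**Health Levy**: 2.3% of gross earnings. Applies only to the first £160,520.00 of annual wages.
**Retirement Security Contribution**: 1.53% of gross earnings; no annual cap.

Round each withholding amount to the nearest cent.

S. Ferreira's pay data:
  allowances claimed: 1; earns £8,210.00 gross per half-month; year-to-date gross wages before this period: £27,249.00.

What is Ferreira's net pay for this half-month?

£7,201.96

State Income Tax: taxable = £8,210.00 − 1×£170.00 = £8,040.00
  £324.00 + 14% × (£8,040.00 − £5,400.00) = £324.00 + 14% × £2,640.00 = £693.60
Health Levy: 2.3% × £8,210.00 = £188.83
Retirement Security Contribution: 1.53% × £8,210.00 = £125.61
Total withheld: £693.60 + £188.83 + £125.61 = £1,008.04
Net pay: £8,210.00 − £1,008.04 = £7,201.96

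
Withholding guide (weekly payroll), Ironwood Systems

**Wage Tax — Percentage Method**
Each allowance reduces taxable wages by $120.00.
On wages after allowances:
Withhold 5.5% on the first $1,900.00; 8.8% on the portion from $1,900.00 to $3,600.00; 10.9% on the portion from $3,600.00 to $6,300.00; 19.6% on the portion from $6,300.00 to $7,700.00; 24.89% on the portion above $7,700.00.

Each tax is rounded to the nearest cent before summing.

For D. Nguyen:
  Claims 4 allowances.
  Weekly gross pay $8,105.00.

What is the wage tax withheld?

Wage Tax: taxable = $8,105.00 − 4×$120.00 = $7,625.00
  $548.40 + 19.6% × ($7,625.00 − $6,300.00) = $548.40 + 19.6% × $1,325.00 = $808.10

$808.10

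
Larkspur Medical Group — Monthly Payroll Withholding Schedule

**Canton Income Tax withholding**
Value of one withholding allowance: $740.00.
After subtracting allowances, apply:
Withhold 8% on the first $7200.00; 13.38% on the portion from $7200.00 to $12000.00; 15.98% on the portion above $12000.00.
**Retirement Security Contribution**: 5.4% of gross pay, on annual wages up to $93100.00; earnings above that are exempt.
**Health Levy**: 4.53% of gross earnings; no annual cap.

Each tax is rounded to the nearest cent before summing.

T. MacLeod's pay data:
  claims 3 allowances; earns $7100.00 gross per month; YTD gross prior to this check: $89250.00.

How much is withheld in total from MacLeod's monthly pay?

$919.93

Canton Income Tax: taxable = $7100.00 − 3×$740.00 = $4880.00
  8% × $4880.00 = $390.40
Retirement Security Contribution: cap $93100.00 − YTD $89250.00 = $3850.00 subject; 5.4% × $3850.00 = $207.90
Health Levy: 4.53% × $7100.00 = $321.63
Total: $390.40 + $207.90 + $321.63 = $919.93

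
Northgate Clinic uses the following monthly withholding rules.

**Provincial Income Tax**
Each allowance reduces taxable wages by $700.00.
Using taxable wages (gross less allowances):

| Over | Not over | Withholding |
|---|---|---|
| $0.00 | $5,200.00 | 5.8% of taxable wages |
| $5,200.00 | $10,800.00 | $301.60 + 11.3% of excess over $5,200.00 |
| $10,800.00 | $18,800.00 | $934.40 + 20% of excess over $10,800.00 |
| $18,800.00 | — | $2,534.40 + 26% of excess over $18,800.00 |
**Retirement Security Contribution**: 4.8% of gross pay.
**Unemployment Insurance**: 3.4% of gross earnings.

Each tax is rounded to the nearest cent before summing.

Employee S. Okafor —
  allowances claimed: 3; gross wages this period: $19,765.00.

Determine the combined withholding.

$3,928.13

Provincial Income Tax: taxable = $19,765.00 − 3×$700.00 = $17,665.00
  $934.40 + 20% × ($17,665.00 − $10,800.00) = $934.40 + 20% × $6,865.00 = $2,307.40
Retirement Security Contribution: 4.8% × $19,765.00 = $948.72
Unemployment Insurance: 3.4% × $19,765.00 = $672.01
Total: $2,307.40 + $948.72 + $672.01 = $3,928.13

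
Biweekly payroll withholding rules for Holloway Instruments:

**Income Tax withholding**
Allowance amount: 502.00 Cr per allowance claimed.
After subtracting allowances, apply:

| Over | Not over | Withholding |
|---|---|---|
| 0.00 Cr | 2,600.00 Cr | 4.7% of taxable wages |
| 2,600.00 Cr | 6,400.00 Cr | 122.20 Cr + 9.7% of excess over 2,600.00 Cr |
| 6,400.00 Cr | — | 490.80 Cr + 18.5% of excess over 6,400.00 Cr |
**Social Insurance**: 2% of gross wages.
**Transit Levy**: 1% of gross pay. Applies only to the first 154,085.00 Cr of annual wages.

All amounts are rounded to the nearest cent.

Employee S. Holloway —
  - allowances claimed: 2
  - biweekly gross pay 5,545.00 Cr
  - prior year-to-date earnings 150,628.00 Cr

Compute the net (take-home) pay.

5,089.05 Cr

Income Tax: taxable = 5,545.00 Cr − 2×502.00 Cr = 4,541.00 Cr
  122.20 Cr + 9.7% × (4,541.00 Cr − 2,600.00 Cr) = 122.20 Cr + 9.7% × 1,941.00 Cr = 310.48 Cr
Social Insurance: 2% × 5,545.00 Cr = 110.90 Cr
Transit Levy: cap 154,085.00 Cr − YTD 150,628.00 Cr = 3,457.00 Cr subject; 1% × 3,457.00 Cr = 34.57 Cr
Total withheld: 310.48 Cr + 110.90 Cr + 34.57 Cr = 455.95 Cr
Net pay: 5,545.00 Cr − 455.95 Cr = 5,089.05 Cr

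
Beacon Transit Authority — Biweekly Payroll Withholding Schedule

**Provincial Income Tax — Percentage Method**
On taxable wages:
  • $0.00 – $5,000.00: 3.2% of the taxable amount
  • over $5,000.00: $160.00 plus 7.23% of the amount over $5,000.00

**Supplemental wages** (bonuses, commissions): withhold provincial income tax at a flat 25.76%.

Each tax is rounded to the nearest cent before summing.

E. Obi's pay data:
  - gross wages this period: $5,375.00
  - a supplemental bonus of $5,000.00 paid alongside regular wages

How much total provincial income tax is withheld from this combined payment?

Provincial Income Tax: taxable = $5,375.00
  $160.00 + 7.23% × ($5,375.00 − $5,000.00) = $160.00 + 7.23% × $375.00 = $187.11
Supplemental (25.76% flat on bonus): 25.76% × $5,000.00 = $1,288.00
Total provincial income tax: $187.11 + $1,288.00 = $1,475.11

$1,475.11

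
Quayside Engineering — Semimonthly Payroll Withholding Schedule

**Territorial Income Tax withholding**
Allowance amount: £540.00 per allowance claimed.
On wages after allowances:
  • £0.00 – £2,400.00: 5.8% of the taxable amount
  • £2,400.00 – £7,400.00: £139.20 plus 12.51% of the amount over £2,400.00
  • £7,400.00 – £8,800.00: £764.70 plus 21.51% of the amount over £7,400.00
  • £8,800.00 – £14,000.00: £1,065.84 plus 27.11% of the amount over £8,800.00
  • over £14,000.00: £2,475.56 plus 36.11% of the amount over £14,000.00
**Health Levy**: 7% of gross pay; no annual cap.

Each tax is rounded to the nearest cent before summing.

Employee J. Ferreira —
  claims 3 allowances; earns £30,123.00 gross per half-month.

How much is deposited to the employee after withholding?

£20,301.80

Territorial Income Tax: taxable = £30,123.00 − 3×£540.00 = £28,503.00
  £2,475.56 + 36.11% × (£28,503.00 − £14,000.00) = £2,475.56 + 36.11% × £14,503.00 = £7,712.59
Health Levy: 7% × £30,123.00 = £2,108.61
Total withheld: £7,712.59 + £2,108.61 = £9,821.20
Net pay: £30,123.00 − £9,821.20 = £20,301.80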